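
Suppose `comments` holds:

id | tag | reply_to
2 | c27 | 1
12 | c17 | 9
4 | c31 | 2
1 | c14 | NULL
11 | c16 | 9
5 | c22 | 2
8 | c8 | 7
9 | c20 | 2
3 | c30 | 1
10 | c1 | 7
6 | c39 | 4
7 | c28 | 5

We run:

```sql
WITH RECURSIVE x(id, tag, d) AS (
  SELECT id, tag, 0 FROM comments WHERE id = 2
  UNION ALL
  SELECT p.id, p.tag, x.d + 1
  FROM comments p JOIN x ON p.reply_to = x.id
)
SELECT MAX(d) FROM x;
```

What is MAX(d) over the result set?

3

Base: id=2 (c27) at d 0.
Iteration 1: rows with reply_to in {2} -> c31 (id 4, d 1), c22 (id 5, d 1), c20 (id 9, d 1).
Iteration 2: rows with reply_to in {4,5,9} -> c39 (id 6, d 2), c28 (id 7, d 2), c16 (id 11, d 2), c17 (id 12, d 2).
Iteration 3: rows with reply_to in {6,7,11,12} -> c8 (id 8, d 3), c1 (id 10, d 3).
Iteration 4: no rows with reply_to in {8,10}; recursion stops.
d values: 0, 1, 1, 1, 2, 2, 2, 2, 3, 3; the maximum is 3.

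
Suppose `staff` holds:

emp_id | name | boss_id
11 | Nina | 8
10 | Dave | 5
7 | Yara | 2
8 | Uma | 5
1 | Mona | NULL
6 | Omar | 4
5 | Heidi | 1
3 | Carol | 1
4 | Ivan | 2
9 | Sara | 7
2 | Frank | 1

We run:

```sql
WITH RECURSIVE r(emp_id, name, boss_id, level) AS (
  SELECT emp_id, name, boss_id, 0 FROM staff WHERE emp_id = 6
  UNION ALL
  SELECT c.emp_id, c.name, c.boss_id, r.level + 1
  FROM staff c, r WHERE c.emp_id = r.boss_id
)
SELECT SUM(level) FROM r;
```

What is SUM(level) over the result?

Base: emp_id=6 (Omar), boss_id=4, level 0.
Iteration 1: join on emp_id=4 -> Ivan (id 4, boss_id=2, level 1).
Iteration 2: join on emp_id=2 -> Frank (id 2, boss_id=1, level 2).
Iteration 3: join on emp_id=1 -> Mona (id 1, boss_id=NULL, level 3).
Iteration 4: boss_id is NULL; no match; recursion stops.
SUM(level) = 0 + 1 + 2 + 3 = 6.

6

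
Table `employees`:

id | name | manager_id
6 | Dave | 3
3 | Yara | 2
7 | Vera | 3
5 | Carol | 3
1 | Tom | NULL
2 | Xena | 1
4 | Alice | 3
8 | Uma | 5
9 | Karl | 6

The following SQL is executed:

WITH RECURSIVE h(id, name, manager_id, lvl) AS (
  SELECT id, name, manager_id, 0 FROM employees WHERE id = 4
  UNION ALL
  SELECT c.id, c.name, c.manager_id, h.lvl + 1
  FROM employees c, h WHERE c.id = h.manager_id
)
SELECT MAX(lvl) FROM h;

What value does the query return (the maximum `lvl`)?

3

Base: id=4 (Alice), manager_id=3, lvl 0.
Iteration 1: join on id=3 -> Yara (id 3, manager_id=2, lvl 1).
Iteration 2: join on id=2 -> Xena (id 2, manager_id=1, lvl 2).
Iteration 3: join on id=1 -> Tom (id 1, manager_id=NULL, lvl 3).
Iteration 4: manager_id is NULL; no match; recursion stops.
lvl values: 0, 1, 2, 3; the maximum is 3.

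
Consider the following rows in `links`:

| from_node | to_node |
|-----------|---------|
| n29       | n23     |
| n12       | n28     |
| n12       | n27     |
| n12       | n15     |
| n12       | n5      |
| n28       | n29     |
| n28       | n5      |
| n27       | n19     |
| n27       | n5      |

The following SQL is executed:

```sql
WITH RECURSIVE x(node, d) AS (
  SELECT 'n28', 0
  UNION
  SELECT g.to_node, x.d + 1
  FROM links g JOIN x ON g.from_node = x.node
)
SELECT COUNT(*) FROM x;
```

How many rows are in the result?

4

Base: (n28, d=0).
Iteration 1: edges from {n28} -> (n29, d=1), (n5, d=1).
Iteration 2: edges from {n29,n5} -> (n23, d=2).
Iteration 3: no outgoing edges from {n23}; recursion stops.
Total rows emitted: 4.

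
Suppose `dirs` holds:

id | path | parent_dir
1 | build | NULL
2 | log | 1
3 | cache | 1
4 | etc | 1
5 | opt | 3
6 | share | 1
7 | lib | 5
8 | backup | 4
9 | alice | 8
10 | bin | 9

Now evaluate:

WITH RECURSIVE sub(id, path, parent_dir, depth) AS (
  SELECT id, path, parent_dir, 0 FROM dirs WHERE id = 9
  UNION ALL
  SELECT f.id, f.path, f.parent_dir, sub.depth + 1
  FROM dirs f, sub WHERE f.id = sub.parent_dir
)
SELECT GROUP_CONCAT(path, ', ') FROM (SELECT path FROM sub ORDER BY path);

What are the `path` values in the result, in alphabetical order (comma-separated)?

alice, backup, build, etc

Base: id=9 (alice), parent_dir=8, depth 0.
Iteration 1: join on id=8 -> backup (id 8, parent_dir=4, depth 1).
Iteration 2: join on id=4 -> etc (id 4, parent_dir=1, depth 2).
Iteration 3: join on id=1 -> build (id 1, parent_dir=NULL, depth 3).
Iteration 4: parent_dir is NULL; no match; recursion stops.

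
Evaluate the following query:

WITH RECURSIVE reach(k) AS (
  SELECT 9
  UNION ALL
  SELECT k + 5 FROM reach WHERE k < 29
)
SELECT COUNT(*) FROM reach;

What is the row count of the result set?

Base: k=9.
Iteration 1: 9 < 29 holds -> k = 9 + 5 = 14.
Iteration 2: 14 < 29 holds -> k = 14 + 5 = 19.
Iteration 3: 19 < 29 holds -> k = 19 + 5 = 24.
Iteration 4: 24 < 29 holds -> k = 24 + 5 = 29.
Iteration 5: 29 < 29 fails; recursion stops.
Total rows emitted: 5.

5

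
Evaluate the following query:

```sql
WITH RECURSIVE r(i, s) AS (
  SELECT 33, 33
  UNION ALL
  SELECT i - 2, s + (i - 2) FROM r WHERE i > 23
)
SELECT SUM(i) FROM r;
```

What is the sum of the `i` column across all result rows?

Base: i=33, s=33.
Iteration 1: 33 > 23 holds -> i = 33 - 2 = 31, s = 33 + 31 = 64.
Iteration 2: 31 > 23 holds -> i = 31 - 2 = 29, s = 64 + 29 = 93.
Iteration 3: 29 > 23 holds -> i = 29 - 2 = 27, s = 93 + 27 = 120.
Iteration 4: 27 > 23 holds -> i = 27 - 2 = 25, s = 120 + 25 = 145.
Iteration 5: 25 > 23 holds -> i = 25 - 2 = 23, s = 145 + 23 = 168.
Iteration 6: 23 > 23 fails; recursion stops.
SUM(i) = 33 + 31 + 29 + 27 + 25 + 23 = 168.

168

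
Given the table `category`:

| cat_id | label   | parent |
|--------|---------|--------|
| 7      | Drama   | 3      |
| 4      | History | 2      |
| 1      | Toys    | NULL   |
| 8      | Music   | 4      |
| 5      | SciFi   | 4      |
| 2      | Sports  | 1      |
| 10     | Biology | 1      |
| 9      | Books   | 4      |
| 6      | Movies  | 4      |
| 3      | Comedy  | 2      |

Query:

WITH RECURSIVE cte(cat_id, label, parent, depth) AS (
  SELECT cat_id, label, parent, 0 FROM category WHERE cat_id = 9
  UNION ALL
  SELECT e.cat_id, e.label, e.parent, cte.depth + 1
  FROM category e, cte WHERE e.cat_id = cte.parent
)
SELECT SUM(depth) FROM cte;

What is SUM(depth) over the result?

6

Base: cat_id=9 (Books), parent=4, depth 0.
Iteration 1: join on cat_id=4 -> History (id 4, parent=2, depth 1).
Iteration 2: join on cat_id=2 -> Sports (id 2, parent=1, depth 2).
Iteration 3: join on cat_id=1 -> Toys (id 1, parent=NULL, depth 3).
Iteration 4: parent is NULL; no match; recursion stops.
SUM(depth) = 0 + 1 + 2 + 3 = 6.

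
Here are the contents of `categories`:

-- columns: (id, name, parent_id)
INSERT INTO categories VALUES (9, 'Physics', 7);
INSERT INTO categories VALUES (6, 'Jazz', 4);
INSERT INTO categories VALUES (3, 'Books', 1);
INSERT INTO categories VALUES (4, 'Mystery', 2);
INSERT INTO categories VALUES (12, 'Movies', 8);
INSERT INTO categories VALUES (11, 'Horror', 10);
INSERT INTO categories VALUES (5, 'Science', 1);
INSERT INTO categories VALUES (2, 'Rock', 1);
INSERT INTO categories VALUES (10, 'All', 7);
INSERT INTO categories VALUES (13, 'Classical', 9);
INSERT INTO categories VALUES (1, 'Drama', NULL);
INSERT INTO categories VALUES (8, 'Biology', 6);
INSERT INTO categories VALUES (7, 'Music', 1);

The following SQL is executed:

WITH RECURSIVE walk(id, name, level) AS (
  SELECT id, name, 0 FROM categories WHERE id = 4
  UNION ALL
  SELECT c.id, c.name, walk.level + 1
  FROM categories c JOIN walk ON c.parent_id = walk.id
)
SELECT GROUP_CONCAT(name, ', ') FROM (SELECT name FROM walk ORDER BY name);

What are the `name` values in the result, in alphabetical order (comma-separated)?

Biology, Jazz, Movies, Mystery

Base: id=4 (Mystery) at level 0.
Iteration 1: rows with parent_id in {4} -> Jazz (id 6, level 1).
Iteration 2: rows with parent_id in {6} -> Biology (id 8, level 2).
Iteration 3: rows with parent_id in {8} -> Movies (id 12, level 3).
Iteration 4: no rows with parent_id in {12}; recursion stops.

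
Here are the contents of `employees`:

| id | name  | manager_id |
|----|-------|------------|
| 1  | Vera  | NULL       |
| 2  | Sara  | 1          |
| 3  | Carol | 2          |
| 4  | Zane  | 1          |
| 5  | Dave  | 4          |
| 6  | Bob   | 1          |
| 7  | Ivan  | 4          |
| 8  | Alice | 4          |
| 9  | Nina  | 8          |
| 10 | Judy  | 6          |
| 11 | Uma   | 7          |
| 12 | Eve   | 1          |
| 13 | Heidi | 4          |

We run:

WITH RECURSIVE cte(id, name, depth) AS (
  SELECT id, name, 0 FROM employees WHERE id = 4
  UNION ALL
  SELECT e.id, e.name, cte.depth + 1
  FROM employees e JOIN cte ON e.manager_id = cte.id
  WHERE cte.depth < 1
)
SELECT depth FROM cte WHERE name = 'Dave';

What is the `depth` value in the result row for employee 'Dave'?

1

Base: id=4 (Zane) at depth 0.
Iteration 1: rows with manager_id in {4} -> Dave (id 5, depth 1), Ivan (id 7, depth 1), Alice (id 8, depth 1), Heidi (id 13, depth 1).
Iteration 2: depth < 1 fails for all current rows; recursion stops.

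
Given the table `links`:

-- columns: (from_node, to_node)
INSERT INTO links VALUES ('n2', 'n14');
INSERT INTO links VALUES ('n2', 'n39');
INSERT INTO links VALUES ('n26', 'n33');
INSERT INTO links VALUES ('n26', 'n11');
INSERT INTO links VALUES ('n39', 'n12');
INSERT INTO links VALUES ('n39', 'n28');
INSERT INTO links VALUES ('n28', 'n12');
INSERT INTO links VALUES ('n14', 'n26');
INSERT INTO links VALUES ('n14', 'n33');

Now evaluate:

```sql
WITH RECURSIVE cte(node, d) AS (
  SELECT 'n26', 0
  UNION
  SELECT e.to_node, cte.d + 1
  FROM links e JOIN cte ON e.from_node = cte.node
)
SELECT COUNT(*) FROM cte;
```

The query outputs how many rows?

3

Base: (n26, d=0).
Iteration 1: edges from {n26} -> (n11, d=1), (n33, d=1).
Iteration 2: no outgoing edges from {n11,n33}; recursion stops.
Total rows emitted: 3.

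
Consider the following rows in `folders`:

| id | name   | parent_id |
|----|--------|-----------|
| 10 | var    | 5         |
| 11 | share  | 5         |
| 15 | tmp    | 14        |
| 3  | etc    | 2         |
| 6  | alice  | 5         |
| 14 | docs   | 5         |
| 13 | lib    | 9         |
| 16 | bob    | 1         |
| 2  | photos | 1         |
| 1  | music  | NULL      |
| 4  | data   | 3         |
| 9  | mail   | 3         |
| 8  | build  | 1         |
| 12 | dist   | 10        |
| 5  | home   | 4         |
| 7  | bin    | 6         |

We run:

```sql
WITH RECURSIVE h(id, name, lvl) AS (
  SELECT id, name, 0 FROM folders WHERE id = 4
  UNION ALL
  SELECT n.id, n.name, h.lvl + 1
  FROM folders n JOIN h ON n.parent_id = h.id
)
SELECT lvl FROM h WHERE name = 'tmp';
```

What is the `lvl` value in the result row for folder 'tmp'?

Base: id=4 (data) at lvl 0.
Iteration 1: rows with parent_id in {4} -> home (id 5, lvl 1).
Iteration 2: rows with parent_id in {5} -> alice (id 6, lvl 2), var (id 10, lvl 2), share (id 11, lvl 2), docs (id 14, lvl 2).
Iteration 3: rows with parent_id in {6,10,11,14} -> bin (id 7, lvl 3), dist (id 12, lvl 3), tmp (id 15, lvl 3).
Iteration 4: no rows with parent_id in {7,12,15}; recursion stops.

3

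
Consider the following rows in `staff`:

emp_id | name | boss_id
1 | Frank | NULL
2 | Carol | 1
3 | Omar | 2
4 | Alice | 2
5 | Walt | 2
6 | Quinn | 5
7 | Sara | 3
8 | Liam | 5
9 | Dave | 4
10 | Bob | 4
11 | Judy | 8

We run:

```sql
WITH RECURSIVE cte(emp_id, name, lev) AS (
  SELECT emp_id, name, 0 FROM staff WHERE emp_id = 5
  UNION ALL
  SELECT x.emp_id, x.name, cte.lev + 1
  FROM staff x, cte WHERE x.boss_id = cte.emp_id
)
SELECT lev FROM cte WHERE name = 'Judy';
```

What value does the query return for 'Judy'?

2

Base: emp_id=5 (Walt) at lev 0.
Iteration 1: rows with boss_id in {5} -> Quinn (id 6, lev 1), Liam (id 8, lev 1).
Iteration 2: rows with boss_id in {6,8} -> Judy (id 11, lev 2).
Iteration 3: no rows with boss_id in {11}; recursion stops.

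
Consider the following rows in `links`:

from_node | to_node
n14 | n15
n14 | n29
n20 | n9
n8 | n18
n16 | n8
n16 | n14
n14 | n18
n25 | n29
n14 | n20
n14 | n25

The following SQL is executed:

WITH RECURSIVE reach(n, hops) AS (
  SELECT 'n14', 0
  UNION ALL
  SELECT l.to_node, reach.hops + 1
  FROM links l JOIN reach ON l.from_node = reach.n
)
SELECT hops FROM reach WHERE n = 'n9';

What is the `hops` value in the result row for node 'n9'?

Base: (n14, hops=0).
Iteration 1: edges from {n14} -> (n15, hops=1), (n18, hops=1), (n20, hops=1), (n25, hops=1), (n29, hops=1).
Iteration 2: edges from {n15,n18,n20,n25,n29} -> (n29, hops=2), (n9, hops=2).
Iteration 3: no outgoing edges from {n29,n9}; recursion stops.

2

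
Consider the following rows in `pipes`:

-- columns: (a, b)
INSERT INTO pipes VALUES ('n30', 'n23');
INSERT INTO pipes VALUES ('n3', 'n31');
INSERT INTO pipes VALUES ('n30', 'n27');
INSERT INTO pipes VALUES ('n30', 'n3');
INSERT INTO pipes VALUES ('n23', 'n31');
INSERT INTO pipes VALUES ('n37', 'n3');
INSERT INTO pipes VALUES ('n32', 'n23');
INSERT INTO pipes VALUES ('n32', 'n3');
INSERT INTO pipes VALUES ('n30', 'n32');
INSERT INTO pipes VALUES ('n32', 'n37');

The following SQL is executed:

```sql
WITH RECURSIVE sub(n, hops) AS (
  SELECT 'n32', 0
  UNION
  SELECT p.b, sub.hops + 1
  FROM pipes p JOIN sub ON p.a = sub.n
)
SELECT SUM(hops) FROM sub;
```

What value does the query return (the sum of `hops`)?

10

Base: (n32, hops=0).
Iteration 1: edges from {n32} -> (n23, hops=1), (n3, hops=1), (n37, hops=1).
Iteration 2: edges from {n23,n3,n37} -> (n3, hops=2), (n31, hops=2). [UNION drops 1 duplicate row(s)]
Iteration 3: edges from {n3,n31} -> (n31, hops=3).
Iteration 4: no outgoing edges from {n31}; recursion stops.
SUM(hops) = 0 + 1 + 1 + 1 + 2 + 2 + 3 = 10.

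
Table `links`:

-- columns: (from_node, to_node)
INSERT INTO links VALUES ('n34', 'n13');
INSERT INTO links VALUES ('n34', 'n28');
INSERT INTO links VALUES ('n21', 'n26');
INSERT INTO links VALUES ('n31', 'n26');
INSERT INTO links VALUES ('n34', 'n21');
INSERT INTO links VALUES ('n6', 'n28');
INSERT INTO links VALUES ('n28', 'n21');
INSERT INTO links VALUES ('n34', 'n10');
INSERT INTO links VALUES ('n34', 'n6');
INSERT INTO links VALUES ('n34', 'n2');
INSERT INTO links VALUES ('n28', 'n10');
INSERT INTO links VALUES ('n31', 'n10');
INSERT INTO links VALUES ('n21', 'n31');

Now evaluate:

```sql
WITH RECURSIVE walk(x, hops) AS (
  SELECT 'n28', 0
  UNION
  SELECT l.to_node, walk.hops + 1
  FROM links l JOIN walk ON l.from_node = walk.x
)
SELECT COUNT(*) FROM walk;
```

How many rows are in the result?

7

Base: (n28, hops=0).
Iteration 1: edges from {n28} -> (n10, hops=1), (n21, hops=1).
Iteration 2: edges from {n10,n21} -> (n26, hops=2), (n31, hops=2).
Iteration 3: edges from {n26,n31} -> (n10, hops=3), (n26, hops=3).
Iteration 4: no outgoing edges from {n10,n26}; recursion stops.
Total rows emitted: 7.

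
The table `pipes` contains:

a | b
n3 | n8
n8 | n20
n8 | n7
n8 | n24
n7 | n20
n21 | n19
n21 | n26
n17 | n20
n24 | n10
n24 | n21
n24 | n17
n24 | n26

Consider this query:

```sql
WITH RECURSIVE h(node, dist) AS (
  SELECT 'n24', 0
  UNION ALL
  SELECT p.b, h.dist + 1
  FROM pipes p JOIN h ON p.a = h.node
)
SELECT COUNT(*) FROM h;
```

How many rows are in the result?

Base: (n24, dist=0).
Iteration 1: edges from {n24} -> (n10, dist=1), (n17, dist=1), (n21, dist=1), (n26, dist=1).
Iteration 2: edges from {n10,n17,n21,n26} -> (n19, dist=2), (n20, dist=2), (n26, dist=2).
Iteration 3: no outgoing edges from {n19,n20,n26}; recursion stops.
Total rows emitted: 8.

8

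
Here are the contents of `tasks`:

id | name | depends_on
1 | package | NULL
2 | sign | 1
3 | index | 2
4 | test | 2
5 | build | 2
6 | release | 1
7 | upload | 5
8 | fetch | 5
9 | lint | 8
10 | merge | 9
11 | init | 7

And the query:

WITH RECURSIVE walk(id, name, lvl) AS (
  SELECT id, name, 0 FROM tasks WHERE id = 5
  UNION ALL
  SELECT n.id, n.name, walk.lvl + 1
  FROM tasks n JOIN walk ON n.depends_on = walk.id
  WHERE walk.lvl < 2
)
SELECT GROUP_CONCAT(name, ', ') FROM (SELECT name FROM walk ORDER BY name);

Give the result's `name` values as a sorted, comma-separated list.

build, fetch, init, lint, upload

Base: id=5 (build) at lvl 0.
Iteration 1: rows with depends_on in {5} -> upload (id 7, lvl 1), fetch (id 8, lvl 1).
Iteration 2: rows with depends_on in {7,8} -> lint (id 9, lvl 2), init (id 11, lvl 2).
Iteration 3: lvl < 2 fails for all current rows; recursion stops.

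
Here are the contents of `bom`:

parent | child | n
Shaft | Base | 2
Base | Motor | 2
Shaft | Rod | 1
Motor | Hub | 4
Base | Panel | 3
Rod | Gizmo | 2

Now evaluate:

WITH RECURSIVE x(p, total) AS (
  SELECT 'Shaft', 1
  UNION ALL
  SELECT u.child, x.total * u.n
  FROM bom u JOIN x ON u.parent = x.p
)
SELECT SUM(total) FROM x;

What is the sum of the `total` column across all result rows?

Base: (Shaft, total=1).
Iteration 1: components of {Shaft} -> Base = 1*2 = 2, Rod = 1*1 = 1.
Iteration 2: components of {Base,Rod} -> Gizmo = 1*2 = 2, Motor = 2*2 = 4, Panel = 2*3 = 6.
Iteration 3: components of {Gizmo,Motor,Panel} -> Hub = 4*4 = 16.
Iteration 4: no further components; recursion stops.
SUM(total) = 1 + 2 + 1 + 4 + 6 + 2 + 16 = 32.

32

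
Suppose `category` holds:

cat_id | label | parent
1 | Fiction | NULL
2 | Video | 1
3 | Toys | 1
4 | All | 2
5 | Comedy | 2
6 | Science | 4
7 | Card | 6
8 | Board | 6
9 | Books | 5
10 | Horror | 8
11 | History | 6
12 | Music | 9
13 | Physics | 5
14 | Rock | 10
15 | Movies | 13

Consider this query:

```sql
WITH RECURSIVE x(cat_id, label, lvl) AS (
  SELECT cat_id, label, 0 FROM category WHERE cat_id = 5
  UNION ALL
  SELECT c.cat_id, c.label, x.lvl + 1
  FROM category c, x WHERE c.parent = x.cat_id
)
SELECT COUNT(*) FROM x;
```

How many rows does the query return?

Base: cat_id=5 (Comedy) at lvl 0.
Iteration 1: rows with parent in {5} -> Books (id 9, lvl 1), Physics (id 13, lvl 1).
Iteration 2: rows with parent in {9,13} -> Music (id 12, lvl 2), Movies (id 15, lvl 2).
Iteration 3: no rows with parent in {12,15}; recursion stops.
Total rows emitted: 5.

5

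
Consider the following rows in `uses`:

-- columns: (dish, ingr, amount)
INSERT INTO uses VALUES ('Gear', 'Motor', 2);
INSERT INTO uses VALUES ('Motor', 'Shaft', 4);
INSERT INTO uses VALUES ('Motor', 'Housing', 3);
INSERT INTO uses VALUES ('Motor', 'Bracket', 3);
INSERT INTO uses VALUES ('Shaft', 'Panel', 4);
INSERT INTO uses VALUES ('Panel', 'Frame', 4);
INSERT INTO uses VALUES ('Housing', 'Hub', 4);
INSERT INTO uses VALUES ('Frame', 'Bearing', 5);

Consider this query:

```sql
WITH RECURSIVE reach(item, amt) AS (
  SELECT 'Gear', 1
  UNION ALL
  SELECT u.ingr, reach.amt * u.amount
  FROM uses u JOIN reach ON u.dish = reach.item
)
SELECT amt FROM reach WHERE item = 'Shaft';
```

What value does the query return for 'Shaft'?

8

Base: (Gear, amt=1).
Iteration 1: components of {Gear} -> Motor = 1*2 = 2.
Iteration 2: components of {Motor} -> Bracket = 2*3 = 6, Housing = 2*3 = 6, Shaft = 2*4 = 8.
Iteration 3: components of {Bracket,Housing,Shaft} -> Hub = 6*4 = 24, Panel = 8*4 = 32.
Iteration 4: components of {Hub,Panel} -> Frame = 32*4 = 128.
Iteration 5: components of {Frame} -> Bearing = 128*5 = 640.
Iteration 6: no further components; recursion stops.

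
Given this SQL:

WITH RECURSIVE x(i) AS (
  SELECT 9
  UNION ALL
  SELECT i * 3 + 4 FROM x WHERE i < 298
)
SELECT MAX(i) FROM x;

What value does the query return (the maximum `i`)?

889

Base: i=9.
Iteration 1: 9 < 298 holds -> i = 9 * 3 + 4 = 31.
Iteration 2: 31 < 298 holds -> i = 31 * 3 + 4 = 97.
Iteration 3: 97 < 298 holds -> i = 97 * 3 + 4 = 295.
Iteration 4: 295 < 298 holds -> i = 295 * 3 + 4 = 889.
Iteration 5: 889 < 298 fails; recursion stops.
i values: 9, 31, 97, 295, 889; the maximum is 889.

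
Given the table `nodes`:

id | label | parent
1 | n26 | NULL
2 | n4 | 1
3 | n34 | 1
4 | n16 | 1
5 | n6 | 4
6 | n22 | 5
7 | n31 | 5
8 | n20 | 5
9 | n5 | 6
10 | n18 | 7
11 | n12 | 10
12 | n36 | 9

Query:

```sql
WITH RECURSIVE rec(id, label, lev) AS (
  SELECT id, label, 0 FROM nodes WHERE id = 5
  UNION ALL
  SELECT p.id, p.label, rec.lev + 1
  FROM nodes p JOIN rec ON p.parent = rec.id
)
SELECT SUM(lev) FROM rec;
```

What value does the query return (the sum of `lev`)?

Base: id=5 (n6) at lev 0.
Iteration 1: rows with parent in {5} -> n22 (id 6, lev 1), n31 (id 7, lev 1), n20 (id 8, lev 1).
Iteration 2: rows with parent in {6,7,8} -> n5 (id 9, lev 2), n18 (id 10, lev 2).
Iteration 3: rows with parent in {9,10} -> n12 (id 11, lev 3), n36 (id 12, lev 3).
Iteration 4: no rows with parent in {11,12}; recursion stops.
SUM(lev) = 0 + 1 + 1 + 1 + 2 + 2 + 3 + 3 = 13.

13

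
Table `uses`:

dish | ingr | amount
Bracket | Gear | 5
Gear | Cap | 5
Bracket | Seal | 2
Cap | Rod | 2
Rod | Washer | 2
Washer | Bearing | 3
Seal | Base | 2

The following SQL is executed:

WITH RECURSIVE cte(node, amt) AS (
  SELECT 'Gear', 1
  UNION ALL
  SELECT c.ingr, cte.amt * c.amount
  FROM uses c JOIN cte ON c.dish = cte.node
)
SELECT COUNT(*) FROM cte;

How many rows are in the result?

Base: (Gear, amt=1).
Iteration 1: components of {Gear} -> Cap = 1*5 = 5.
Iteration 2: components of {Cap} -> Rod = 5*2 = 10.
Iteration 3: components of {Rod} -> Washer = 10*2 = 20.
Iteration 4: components of {Washer} -> Bearing = 20*3 = 60.
Iteration 5: no further components; recursion stops.
Total rows emitted: 5.

5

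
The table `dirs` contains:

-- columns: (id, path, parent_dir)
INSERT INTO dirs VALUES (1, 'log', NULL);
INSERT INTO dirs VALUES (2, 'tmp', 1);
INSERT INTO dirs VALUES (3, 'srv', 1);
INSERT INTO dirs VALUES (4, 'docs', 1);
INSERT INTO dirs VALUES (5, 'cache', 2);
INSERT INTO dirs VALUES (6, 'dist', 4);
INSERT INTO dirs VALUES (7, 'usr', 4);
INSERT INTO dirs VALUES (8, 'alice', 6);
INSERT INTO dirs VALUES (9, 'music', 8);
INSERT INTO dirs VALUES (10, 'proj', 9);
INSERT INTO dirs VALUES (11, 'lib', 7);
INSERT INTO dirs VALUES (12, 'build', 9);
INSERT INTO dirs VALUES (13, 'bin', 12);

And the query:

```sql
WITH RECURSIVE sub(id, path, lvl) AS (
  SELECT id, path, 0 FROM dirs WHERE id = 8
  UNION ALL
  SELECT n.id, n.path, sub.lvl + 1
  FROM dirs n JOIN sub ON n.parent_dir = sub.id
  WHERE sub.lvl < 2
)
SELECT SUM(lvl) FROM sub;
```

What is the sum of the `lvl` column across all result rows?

5

Base: id=8 (alice) at lvl 0.
Iteration 1: rows with parent_dir in {8} -> music (id 9, lvl 1).
Iteration 2: rows with parent_dir in {9} -> proj (id 10, lvl 2), build (id 12, lvl 2).
Iteration 3: lvl < 2 fails for all current rows; recursion stops.
SUM(lvl) = 0 + 1 + 2 + 2 = 5.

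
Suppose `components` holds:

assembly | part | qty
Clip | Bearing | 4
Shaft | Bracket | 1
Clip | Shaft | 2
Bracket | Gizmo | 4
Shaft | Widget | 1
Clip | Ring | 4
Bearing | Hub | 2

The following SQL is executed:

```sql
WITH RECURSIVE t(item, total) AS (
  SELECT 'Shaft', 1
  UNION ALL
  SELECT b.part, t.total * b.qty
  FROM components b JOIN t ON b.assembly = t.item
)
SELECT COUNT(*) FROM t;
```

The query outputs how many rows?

4

Base: (Shaft, total=1).
Iteration 1: components of {Shaft} -> Bracket = 1*1 = 1, Widget = 1*1 = 1.
Iteration 2: components of {Bracket,Widget} -> Gizmo = 1*4 = 4.
Iteration 3: no further components; recursion stops.
Total rows emitted: 4.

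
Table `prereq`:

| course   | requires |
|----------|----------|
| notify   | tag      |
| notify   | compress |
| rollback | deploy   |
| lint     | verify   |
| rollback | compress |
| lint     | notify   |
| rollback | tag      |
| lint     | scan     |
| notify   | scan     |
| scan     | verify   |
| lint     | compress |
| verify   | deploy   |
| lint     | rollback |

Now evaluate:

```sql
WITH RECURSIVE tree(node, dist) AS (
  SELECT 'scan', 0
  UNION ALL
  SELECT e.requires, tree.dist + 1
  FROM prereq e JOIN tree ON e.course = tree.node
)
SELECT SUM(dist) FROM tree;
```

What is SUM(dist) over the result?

Base: (scan, dist=0).
Iteration 1: edges from {scan} -> (verify, dist=1).
Iteration 2: edges from {verify} -> (deploy, dist=2).
Iteration 3: no outgoing edges from {deploy}; recursion stops.
SUM(dist) = 0 + 1 + 2 = 3.

3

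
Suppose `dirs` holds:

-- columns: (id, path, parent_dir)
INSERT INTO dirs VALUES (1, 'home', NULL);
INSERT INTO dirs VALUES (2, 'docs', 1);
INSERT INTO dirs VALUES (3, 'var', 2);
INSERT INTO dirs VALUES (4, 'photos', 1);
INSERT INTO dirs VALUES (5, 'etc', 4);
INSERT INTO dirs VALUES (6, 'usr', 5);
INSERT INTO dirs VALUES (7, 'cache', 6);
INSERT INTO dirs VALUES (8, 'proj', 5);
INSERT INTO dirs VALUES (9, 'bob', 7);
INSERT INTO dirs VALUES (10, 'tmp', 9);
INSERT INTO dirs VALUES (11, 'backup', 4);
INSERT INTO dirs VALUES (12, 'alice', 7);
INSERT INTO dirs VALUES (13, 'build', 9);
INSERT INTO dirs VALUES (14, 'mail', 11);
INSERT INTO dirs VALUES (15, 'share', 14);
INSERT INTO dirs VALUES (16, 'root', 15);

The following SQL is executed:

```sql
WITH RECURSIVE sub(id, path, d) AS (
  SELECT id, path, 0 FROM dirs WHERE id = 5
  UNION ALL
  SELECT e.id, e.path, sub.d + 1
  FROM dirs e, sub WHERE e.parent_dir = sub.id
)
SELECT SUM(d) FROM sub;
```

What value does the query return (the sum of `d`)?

Base: id=5 (etc) at d 0.
Iteration 1: rows with parent_dir in {5} -> usr (id 6, d 1), proj (id 8, d 1).
Iteration 2: rows with parent_dir in {6,8} -> cache (id 7, d 2).
Iteration 3: rows with parent_dir in {7} -> bob (id 9, d 3), alice (id 12, d 3).
Iteration 4: rows with parent_dir in {9,12} -> tmp (id 10, d 4), build (id 13, d 4).
Iteration 5: no rows with parent_dir in {10,13}; recursion stops.
SUM(d) = 0 + 1 + 1 + 2 + 3 + 3 + 4 + 4 = 18.

18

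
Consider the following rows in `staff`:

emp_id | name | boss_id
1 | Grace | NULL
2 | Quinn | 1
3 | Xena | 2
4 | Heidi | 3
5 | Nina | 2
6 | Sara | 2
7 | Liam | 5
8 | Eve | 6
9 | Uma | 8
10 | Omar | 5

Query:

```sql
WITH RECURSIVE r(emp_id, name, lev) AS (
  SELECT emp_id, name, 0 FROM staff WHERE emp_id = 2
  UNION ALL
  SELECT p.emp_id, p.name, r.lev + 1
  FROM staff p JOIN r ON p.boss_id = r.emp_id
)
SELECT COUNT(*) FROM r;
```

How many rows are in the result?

Base: emp_id=2 (Quinn) at lev 0.
Iteration 1: rows with boss_id in {2} -> Xena (id 3, lev 1), Nina (id 5, lev 1), Sara (id 6, lev 1).
Iteration 2: rows with boss_id in {3,5,6} -> Heidi (id 4, lev 2), Liam (id 7, lev 2), Eve (id 8, lev 2), Omar (id 10, lev 2).
Iteration 3: rows with boss_id in {4,7,8,10} -> Uma (id 9, lev 3).
Iteration 4: no rows with boss_id in {9}; recursion stops.
Total rows emitted: 9.

9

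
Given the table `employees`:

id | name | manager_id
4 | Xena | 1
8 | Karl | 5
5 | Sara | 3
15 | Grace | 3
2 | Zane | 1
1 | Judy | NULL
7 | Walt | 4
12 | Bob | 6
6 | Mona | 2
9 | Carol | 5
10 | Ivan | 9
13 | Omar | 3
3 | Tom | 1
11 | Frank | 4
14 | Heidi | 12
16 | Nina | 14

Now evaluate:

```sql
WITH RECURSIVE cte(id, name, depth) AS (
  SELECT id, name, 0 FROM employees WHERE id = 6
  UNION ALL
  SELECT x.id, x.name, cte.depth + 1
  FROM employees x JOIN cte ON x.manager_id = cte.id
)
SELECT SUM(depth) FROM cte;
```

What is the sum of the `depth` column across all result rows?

6

Base: id=6 (Mona) at depth 0.
Iteration 1: rows with manager_id in {6} -> Bob (id 12, depth 1).
Iteration 2: rows with manager_id in {12} -> Heidi (id 14, depth 2).
Iteration 3: rows with manager_id in {14} -> Nina (id 16, depth 3).
Iteration 4: no rows with manager_id in {16}; recursion stops.
SUM(depth) = 0 + 1 + 2 + 3 = 6.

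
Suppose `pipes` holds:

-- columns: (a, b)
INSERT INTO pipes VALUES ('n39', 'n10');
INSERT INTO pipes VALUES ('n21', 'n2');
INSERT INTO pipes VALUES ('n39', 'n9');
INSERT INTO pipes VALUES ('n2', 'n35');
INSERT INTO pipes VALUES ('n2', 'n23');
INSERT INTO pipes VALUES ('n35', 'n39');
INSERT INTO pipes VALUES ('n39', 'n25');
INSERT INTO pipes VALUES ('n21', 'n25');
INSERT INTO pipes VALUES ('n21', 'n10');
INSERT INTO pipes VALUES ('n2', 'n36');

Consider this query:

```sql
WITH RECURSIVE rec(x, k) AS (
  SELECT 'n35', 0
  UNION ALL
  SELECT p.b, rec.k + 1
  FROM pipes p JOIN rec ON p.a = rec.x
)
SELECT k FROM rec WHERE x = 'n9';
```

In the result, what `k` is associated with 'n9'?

2

Base: (n35, k=0).
Iteration 1: edges from {n35} -> (n39, k=1).
Iteration 2: edges from {n39} -> (n10, k=2), (n25, k=2), (n9, k=2).
Iteration 3: no outgoing edges from {n10,n25,n9}; recursion stops.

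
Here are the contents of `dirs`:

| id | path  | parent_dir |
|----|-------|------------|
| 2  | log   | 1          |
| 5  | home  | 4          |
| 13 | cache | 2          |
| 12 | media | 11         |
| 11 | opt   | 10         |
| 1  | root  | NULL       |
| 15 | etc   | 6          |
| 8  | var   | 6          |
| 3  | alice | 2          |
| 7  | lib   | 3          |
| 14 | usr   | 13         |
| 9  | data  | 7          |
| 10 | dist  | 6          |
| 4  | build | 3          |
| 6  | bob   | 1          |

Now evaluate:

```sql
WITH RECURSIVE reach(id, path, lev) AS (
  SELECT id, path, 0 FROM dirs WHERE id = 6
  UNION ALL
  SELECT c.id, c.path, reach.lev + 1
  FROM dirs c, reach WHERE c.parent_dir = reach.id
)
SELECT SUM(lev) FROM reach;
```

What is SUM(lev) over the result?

Base: id=6 (bob) at lev 0.
Iteration 1: rows with parent_dir in {6} -> var (id 8, lev 1), dist (id 10, lev 1), etc (id 15, lev 1).
Iteration 2: rows with parent_dir in {8,10,15} -> opt (id 11, lev 2).
Iteration 3: rows with parent_dir in {11} -> media (id 12, lev 3).
Iteration 4: no rows with parent_dir in {12}; recursion stops.
SUM(lev) = 0 + 1 + 1 + 1 + 2 + 3 = 8.

8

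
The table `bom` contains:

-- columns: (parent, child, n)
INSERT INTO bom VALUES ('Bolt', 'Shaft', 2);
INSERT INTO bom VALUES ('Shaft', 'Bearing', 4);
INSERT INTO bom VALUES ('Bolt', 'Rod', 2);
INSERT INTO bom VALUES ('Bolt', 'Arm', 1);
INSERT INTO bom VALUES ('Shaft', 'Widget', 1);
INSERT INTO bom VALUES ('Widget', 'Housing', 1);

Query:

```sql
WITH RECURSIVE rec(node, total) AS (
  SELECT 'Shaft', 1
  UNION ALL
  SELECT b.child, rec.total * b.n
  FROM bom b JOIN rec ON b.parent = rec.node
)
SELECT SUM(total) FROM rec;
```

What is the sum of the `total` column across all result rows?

7

Base: (Shaft, total=1).
Iteration 1: components of {Shaft} -> Bearing = 1*4 = 4, Widget = 1*1 = 1.
Iteration 2: components of {Bearing,Widget} -> Housing = 1*1 = 1.
Iteration 3: no further components; recursion stops.
SUM(total) = 1 + 4 + 1 + 1 = 7.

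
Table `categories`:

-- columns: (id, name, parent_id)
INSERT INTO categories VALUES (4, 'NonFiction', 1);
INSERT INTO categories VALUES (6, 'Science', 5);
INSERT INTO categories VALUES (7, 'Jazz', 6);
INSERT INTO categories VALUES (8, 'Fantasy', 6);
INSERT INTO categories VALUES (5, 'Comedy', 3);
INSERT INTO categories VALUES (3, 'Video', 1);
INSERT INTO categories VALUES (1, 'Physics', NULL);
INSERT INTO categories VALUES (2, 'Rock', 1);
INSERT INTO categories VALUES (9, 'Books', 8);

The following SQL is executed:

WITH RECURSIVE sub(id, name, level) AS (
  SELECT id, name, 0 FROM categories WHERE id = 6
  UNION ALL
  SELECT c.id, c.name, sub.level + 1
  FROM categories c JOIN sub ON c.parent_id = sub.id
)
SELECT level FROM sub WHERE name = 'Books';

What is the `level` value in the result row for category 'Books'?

2

Base: id=6 (Science) at level 0.
Iteration 1: rows with parent_id in {6} -> Jazz (id 7, level 1), Fantasy (id 8, level 1).
Iteration 2: rows with parent_id in {7,8} -> Books (id 9, level 2).
Iteration 3: no rows with parent_id in {9}; recursion stops.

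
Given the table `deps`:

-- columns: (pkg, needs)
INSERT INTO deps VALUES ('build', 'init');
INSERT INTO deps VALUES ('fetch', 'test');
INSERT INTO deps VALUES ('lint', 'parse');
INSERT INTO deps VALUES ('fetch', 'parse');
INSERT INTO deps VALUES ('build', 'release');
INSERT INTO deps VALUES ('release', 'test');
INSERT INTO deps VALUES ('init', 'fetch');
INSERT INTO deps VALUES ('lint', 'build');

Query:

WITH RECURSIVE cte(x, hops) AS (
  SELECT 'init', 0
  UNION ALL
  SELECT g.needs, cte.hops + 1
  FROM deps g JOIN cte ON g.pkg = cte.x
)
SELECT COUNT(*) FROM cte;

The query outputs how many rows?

4

Base: (init, hops=0).
Iteration 1: edges from {init} -> (fetch, hops=1).
Iteration 2: edges from {fetch} -> (parse, hops=2), (test, hops=2).
Iteration 3: no outgoing edges from {parse,test}; recursion stops.
Total rows emitted: 4.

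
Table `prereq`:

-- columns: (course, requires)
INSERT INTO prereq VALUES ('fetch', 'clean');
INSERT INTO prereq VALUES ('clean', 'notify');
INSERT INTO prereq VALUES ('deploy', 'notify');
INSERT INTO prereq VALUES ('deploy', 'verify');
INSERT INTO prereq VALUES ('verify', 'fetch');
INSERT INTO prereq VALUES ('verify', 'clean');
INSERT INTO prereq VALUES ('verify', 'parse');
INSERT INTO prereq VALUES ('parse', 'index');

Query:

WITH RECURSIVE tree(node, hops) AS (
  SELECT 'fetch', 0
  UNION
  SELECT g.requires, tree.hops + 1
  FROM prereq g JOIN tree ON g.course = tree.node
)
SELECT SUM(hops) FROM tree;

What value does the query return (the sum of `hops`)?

Base: (fetch, hops=0).
Iteration 1: edges from {fetch} -> (clean, hops=1).
Iteration 2: edges from {clean} -> (notify, hops=2).
Iteration 3: no outgoing edges from {notify}; recursion stops.
SUM(hops) = 0 + 1 + 2 = 3.

3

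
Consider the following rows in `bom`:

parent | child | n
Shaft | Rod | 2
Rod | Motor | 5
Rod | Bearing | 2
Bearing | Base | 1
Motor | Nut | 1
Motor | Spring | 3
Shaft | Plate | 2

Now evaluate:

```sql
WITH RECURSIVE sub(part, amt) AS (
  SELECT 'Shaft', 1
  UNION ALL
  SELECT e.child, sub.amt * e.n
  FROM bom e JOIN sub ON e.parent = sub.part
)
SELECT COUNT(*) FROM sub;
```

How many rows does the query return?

Base: (Shaft, amt=1).
Iteration 1: components of {Shaft} -> Plate = 1*2 = 2, Rod = 1*2 = 2.
Iteration 2: components of {Plate,Rod} -> Bearing = 2*2 = 4, Motor = 2*5 = 10.
Iteration 3: components of {Bearing,Motor} -> Base = 4*1 = 4, Nut = 10*1 = 10, Spring = 10*3 = 30.
Iteration 4: no further components; recursion stops.
Total rows emitted: 8.

8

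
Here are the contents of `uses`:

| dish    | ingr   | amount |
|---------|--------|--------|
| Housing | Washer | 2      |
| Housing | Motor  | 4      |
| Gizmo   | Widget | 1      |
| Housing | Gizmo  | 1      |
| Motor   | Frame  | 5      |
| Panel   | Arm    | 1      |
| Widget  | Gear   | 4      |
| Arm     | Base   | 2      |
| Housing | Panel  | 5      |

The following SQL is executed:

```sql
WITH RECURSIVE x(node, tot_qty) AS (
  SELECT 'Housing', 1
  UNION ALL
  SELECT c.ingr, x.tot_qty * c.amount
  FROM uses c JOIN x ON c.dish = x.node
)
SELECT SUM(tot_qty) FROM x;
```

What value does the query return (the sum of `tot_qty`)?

53

Base: (Housing, tot_qty=1).
Iteration 1: components of {Housing} -> Gizmo = 1*1 = 1, Motor = 1*4 = 4, Panel = 1*5 = 5, Washer = 1*2 = 2.
Iteration 2: components of {Gizmo,Motor,Panel,Washer} -> Arm = 5*1 = 5, Frame = 4*5 = 20, Widget = 1*1 = 1.
Iteration 3: components of {Arm,Frame,Widget} -> Base = 5*2 = 10, Gear = 1*4 = 4.
Iteration 4: no further components; recursion stops.
SUM(tot_qty) = 1 + 1 + 4 + 5 + 2 + 1 + 20 + 5 + 4 + 10 = 53.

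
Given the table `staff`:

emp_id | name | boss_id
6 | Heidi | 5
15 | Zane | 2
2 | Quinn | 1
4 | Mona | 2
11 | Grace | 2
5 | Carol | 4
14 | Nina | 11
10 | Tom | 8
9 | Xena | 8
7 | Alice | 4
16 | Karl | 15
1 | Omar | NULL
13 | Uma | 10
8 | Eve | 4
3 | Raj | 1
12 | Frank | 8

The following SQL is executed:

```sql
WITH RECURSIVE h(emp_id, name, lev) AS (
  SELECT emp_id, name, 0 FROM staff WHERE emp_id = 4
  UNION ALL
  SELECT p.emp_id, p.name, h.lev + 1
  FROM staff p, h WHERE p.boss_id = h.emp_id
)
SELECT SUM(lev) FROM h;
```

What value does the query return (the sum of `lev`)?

14

Base: emp_id=4 (Mona) at lev 0.
Iteration 1: rows with boss_id in {4} -> Carol (id 5, lev 1), Alice (id 7, lev 1), Eve (id 8, lev 1).
Iteration 2: rows with boss_id in {5,7,8} -> Heidi (id 6, lev 2), Xena (id 9, lev 2), Tom (id 10, lev 2), Frank (id 12, lev 2).
Iteration 3: rows with boss_id in {6,9,10,12} -> Uma (id 13, lev 3).
Iteration 4: no rows with boss_id in {13}; recursion stops.
SUM(lev) = 0 + 1 + 1 + 1 + 2 + 2 + 2 + 2 + 3 = 14.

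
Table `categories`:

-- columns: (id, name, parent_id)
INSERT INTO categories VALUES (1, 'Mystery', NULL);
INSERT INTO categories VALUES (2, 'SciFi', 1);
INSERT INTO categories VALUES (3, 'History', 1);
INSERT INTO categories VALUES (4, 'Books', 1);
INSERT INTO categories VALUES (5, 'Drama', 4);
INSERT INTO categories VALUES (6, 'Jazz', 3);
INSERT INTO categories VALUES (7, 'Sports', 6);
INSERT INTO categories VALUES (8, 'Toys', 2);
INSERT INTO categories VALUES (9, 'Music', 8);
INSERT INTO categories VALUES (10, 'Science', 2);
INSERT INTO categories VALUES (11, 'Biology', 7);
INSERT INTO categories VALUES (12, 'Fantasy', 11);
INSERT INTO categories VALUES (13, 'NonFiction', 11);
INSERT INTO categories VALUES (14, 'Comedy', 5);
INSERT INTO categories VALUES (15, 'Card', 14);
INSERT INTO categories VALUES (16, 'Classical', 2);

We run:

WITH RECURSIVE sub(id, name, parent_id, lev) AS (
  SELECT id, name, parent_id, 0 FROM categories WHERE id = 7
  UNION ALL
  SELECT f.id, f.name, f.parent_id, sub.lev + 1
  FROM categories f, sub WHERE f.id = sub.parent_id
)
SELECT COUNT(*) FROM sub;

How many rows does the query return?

4

Base: id=7 (Sports), parent_id=6, lev 0.
Iteration 1: join on id=6 -> Jazz (id 6, parent_id=3, lev 1).
Iteration 2: join on id=3 -> History (id 3, parent_id=1, lev 2).
Iteration 3: join on id=1 -> Mystery (id 1, parent_id=NULL, lev 3).
Iteration 4: parent_id is NULL; no match; recursion stops.
Total rows emitted: 4.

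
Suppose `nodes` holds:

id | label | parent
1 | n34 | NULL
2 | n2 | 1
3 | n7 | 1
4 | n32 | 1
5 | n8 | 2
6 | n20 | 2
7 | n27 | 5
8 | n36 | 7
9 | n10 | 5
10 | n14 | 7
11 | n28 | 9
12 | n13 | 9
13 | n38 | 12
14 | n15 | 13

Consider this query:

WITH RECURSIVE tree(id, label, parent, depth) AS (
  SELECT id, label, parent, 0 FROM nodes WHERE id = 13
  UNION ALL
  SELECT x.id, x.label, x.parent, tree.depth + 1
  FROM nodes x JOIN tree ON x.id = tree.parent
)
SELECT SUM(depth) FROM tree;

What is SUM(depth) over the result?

15

Base: id=13 (n38), parent=12, depth 0.
Iteration 1: join on id=12 -> n13 (id 12, parent=9, depth 1).
Iteration 2: join on id=9 -> n10 (id 9, parent=5, depth 2).
Iteration 3: join on id=5 -> n8 (id 5, parent=2, depth 3).
Iteration 4: join on id=2 -> n2 (id 2, parent=1, depth 4).
Iteration 5: join on id=1 -> n34 (id 1, parent=NULL, depth 5).
Iteration 6: parent is NULL; no match; recursion stops.
SUM(depth) = 0 + 1 + 2 + 3 + 4 + 5 = 15.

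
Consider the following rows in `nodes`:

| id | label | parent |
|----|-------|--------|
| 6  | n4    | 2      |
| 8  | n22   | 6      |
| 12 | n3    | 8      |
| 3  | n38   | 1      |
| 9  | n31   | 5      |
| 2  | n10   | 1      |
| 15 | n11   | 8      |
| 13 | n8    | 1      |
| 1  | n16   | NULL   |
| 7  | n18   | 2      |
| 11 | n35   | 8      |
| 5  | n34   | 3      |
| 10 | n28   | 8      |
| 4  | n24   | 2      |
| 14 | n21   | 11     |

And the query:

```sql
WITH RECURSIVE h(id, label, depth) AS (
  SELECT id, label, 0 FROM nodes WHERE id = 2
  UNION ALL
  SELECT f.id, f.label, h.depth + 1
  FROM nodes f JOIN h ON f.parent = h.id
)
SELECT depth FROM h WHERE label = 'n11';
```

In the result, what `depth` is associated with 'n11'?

3

Base: id=2 (n10) at depth 0.
Iteration 1: rows with parent in {2} -> n24 (id 4, depth 1), n4 (id 6, depth 1), n18 (id 7, depth 1).
Iteration 2: rows with parent in {4,6,7} -> n22 (id 8, depth 2).
Iteration 3: rows with parent in {8} -> n28 (id 10, depth 3), n35 (id 11, depth 3), n3 (id 12, depth 3), n11 (id 15, depth 3).
Iteration 4: rows with parent in {10,11,12,15} -> n21 (id 14, depth 4).
Iteration 5: no rows with parent in {14}; recursion stops.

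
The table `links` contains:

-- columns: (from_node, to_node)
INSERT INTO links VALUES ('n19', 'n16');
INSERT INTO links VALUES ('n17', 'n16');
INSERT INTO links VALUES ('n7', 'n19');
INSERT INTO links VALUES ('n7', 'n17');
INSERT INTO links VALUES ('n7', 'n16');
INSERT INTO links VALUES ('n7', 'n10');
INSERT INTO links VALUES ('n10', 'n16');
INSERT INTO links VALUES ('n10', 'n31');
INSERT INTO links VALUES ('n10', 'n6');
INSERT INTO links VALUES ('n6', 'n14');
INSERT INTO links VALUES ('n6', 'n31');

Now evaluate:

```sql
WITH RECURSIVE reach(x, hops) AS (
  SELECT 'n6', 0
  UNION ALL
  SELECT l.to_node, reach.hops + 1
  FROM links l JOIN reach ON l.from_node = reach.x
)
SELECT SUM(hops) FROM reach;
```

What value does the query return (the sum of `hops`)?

Base: (n6, hops=0).
Iteration 1: edges from {n6} -> (n14, hops=1), (n31, hops=1).
Iteration 2: no outgoing edges from {n14,n31}; recursion stops.
SUM(hops) = 0 + 1 + 1 = 2.

2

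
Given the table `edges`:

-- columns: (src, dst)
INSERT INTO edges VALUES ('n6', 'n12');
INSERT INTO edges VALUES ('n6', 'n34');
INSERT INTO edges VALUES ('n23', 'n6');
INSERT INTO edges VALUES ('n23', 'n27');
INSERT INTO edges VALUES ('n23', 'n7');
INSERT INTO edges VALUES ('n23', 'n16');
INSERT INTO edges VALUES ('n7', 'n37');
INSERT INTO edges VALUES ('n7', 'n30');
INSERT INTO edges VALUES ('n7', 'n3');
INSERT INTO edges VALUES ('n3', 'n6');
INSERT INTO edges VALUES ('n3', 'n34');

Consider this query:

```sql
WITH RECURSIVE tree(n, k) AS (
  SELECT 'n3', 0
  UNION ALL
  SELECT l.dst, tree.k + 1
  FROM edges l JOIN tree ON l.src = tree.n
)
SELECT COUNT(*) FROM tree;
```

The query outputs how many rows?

Base: (n3, k=0).
Iteration 1: edges from {n3} -> (n34, k=1), (n6, k=1).
Iteration 2: edges from {n34,n6} -> (n12, k=2), (n34, k=2).
Iteration 3: no outgoing edges from {n12,n34}; recursion stops.
Total rows emitted: 5.

5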